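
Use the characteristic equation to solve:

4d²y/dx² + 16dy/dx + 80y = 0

Characteristic equation: 4r² + 16r + 80 = 0
Divide by 4: r² + 4r + 20 = 0
Roots: r = -2 ± 4i (complex conjugates)
General solution: y = e^(-2x)(C₁cos(4x) + C₂sin(4x))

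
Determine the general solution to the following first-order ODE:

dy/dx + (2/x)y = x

Using integrating factor method:

General solution: y = (1/4)x^2 + Cx^(-2)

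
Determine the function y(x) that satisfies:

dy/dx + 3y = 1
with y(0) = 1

General solution: y = 1/3 + Ce^(-3x)
Applying y(0) = 1: C = 1 - 1/3 = 2/3
Particular solution: y = 1/3 + (2/3)e^(-3x)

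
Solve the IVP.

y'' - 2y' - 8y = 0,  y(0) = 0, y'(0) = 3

General solution: y = C₁e^(4x) + C₂e^(-2x)
Applying ICs: C₁ = 1/2, C₂ = -1/2
Particular solution: y = (1/2)e^(4x) - (1/2)e^(-2x)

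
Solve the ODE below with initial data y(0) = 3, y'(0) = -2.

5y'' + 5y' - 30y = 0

General solution: y = C₁e^(2x) + C₂e^(-3x)
Applying ICs: C₁ = 7/5, C₂ = 8/5
Particular solution: y = (7/5)e^(2x) + (8/5)e^(-3x)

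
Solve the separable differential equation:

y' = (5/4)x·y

Separating variables and integrating:
ln|y| = 5x^2/8 + C

General solution: y = Ce^(5x^2/8)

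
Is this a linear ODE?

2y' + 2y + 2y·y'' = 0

No. Nonlinear (y·y'' term)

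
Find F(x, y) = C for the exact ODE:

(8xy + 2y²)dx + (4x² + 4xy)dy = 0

Verify exactness: ∂M/∂y = ∂N/∂x ✓
Find F(x,y) such that ∂F/∂x = M, ∂F/∂y = N
Solution: 4x²y + 2xy² = C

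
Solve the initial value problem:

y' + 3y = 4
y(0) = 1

General solution: y = 4/3 + Ce^(-3x)
Applying y(0) = 1: C = 1 - 4/3 = -1/3
Particular solution: y = 4/3 - (1/3)e^(-3x)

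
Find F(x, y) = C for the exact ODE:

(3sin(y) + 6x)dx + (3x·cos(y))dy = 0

Verify exactness: ∂M/∂y = ∂N/∂x ✓
Find F(x,y) such that ∂F/∂x = M, ∂F/∂y = N
Solution: 3x·sin(y) + 3x² = C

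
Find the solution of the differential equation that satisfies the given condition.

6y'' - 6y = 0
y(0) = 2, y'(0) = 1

General solution: y = C₁e^x + C₂e^(-x)
Applying ICs: C₁ = 3/2, C₂ = 1/2
Particular solution: y = (3/2)e^x + (1/2)e^(-x)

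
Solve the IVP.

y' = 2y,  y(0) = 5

General solution: y = Ce^(2x)
Applying IC y(0) = 5:
Particular solution: y = 5e^(2x)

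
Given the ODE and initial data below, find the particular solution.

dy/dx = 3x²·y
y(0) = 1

General solution: y = Ce^(x³)
Applying IC y(0) = 1:
Particular solution: y = e^(x³)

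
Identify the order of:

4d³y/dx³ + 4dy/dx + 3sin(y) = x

The order is 3 (highest derivative is of order 3).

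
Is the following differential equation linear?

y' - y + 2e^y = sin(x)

No. Nonlinear (e^y is nonlinear in y)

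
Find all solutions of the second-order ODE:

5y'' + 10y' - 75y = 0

Characteristic equation: 5r² + 10r - 75 = 0
Divide by 5: r² + 2r - 15 = 0
Roots: r = 3, -5 (distinct real)
General solution: y = C₁e^(3x) + C₂e^(-5x)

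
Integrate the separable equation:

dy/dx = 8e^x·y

Separating variables and integrating:
ln|y| = 8e^x + C

General solution: y = Ce^(8e^x)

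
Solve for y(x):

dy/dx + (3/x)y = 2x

Using integrating factor method:

General solution: y = (2/5)x^2 + Cx^(-3)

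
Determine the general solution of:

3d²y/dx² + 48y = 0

Characteristic equation: 3r² + 48 = 0
Divide by 3: r² + 16 = 0
Roots: r = ±4i (complex conjugates)
General solution: y = C₁cos(4x) + C₂sin(4x)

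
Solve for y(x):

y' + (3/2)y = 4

Using integrating factor method:

General solution: y = 8/3 + Ce^(-3x/2)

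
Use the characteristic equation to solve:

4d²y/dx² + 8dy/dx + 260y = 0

Characteristic equation: 4r² + 8r + 260 = 0
Divide by 4: r² + 2r + 65 = 0
Roots: r = -1 ± 8i (complex conjugates)
General solution: y = e^(-x)(C₁cos(8x) + C₂sin(8x))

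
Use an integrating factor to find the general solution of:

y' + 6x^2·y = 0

Using integrating factor method:

General solution: y = Ce^(-2x^3)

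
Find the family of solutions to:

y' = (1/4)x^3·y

Separating variables and integrating:
ln|y| = x^4/16 + C

General solution: y = Ce^(x^4/16)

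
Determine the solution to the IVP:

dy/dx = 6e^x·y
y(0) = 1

General solution: y = Ce^(6e^x)
Applying IC y(0) = 1:
Particular solution: y = e^(6(e^x - 1))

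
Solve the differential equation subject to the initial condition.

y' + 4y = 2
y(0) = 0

General solution: y = 1/2 + Ce^(-4x)
Applying y(0) = 0: C = 0 - 1/2 = -1/2
Particular solution: y = 1/2 - (1/2)e^(-4x)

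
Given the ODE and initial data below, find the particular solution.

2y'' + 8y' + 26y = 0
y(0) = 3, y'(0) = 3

General solution: y = e^(-2x)(C₁cos(3x) + C₂sin(3x))
Complex roots r = -2 ± 3i
Applying ICs: C₁ = 3, C₂ = 3
Particular solution: y = e^(-2x)(3cos(3x) + 3sin(3x))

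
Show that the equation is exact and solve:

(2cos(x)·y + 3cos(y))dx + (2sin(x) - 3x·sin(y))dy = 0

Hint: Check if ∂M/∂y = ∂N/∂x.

Verify exactness: ∂M/∂y = ∂N/∂x ✓
Find F(x,y) such that ∂F/∂x = M, ∂F/∂y = N
Solution: 2sin(x)·y + 3x·cos(y) = C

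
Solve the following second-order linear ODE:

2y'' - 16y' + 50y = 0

Characteristic equation: 2r² - 16r + 50 = 0
Divide by 2: r² - 8r + 25 = 0
Roots: r = 4 ± 3i (complex conjugates)
General solution: y = e^(4x)(C₁cos(3x) + C₂sin(3x))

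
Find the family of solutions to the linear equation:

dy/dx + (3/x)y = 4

Using integrating factor method:

General solution: y = x + Cx^(-3)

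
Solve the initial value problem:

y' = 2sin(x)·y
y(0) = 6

General solution: y = Ce^(-2cos(x))
Applying IC y(0) = 6:
Particular solution: y = 6e^(2(1-cos(x)))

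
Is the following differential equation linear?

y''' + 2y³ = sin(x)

No. Nonlinear (y³ term)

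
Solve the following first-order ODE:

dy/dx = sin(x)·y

Separating variables and integrating:
ln|y| = -cos(x) + C

General solution: y = Ce^(-cos(x))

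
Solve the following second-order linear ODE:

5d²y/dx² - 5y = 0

Characteristic equation: 5r² - 5 = 0
Divide by 5: r² - 1 = 0
Roots: r = 1, -1 (distinct real)
General solution: y = C₁e^x + C₂e^(-x)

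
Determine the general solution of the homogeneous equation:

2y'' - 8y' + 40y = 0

Characteristic equation: 2r² - 8r + 40 = 0
Divide by 2: r² - 4r + 20 = 0
Roots: r = 2 ± 4i (complex conjugates)
General solution: y = e^(2x)(C₁cos(4x) + C₂sin(4x))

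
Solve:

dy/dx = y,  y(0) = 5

General solution: y = Ce^x
Applying IC y(0) = 5:
Particular solution: y = 5e^x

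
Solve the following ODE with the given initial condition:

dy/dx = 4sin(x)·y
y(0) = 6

General solution: y = Ce^(-4cos(x))
Applying IC y(0) = 6:
Particular solution: y = 6e^(4(1-cos(x)))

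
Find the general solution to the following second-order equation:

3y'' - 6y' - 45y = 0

Characteristic equation: 3r² - 6r - 45 = 0
Divide by 3: r² - 2r - 15 = 0
Roots: r = 5, -3 (distinct real)
General solution: y = C₁e^(5x) + C₂e^(-3x)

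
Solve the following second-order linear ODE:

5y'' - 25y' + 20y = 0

Characteristic equation: 5r² - 25r + 20 = 0
Divide by 5: r² - 5r + 4 = 0
Roots: r = 1, 4 (distinct real)
General solution: y = C₁e^x + C₂e^(4x)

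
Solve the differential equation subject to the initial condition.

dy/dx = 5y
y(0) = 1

General solution: y = Ce^(5x)
Applying IC y(0) = 1:
Particular solution: y = e^(5x)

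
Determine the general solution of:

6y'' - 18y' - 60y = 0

Characteristic equation: 6r² - 18r - 60 = 0
Divide by 6: r² - 3r - 10 = 0
Roots: r = 5, -2 (distinct real)
General solution: y = C₁e^(5x) + C₂e^(-2x)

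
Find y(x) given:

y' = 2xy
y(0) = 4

General solution: y = Ce^(x²)
Applying IC y(0) = 4:
Particular solution: y = 4e^(x²)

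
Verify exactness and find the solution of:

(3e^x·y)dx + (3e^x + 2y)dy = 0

Verify exactness: ∂M/∂y = ∂N/∂x ✓
Find F(x,y) such that ∂F/∂x = M, ∂F/∂y = N
Solution: 3e^x·y + y² = C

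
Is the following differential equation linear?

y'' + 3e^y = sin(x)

No. Nonlinear (e^y is nonlinear in y)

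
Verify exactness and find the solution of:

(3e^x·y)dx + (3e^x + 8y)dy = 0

Verify exactness: ∂M/∂y = ∂N/∂x ✓
Find F(x,y) such that ∂F/∂x = M, ∂F/∂y = N
Solution: 3e^x·y + 4y² = C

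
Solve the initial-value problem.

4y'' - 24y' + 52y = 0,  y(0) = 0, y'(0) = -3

General solution: y = e^(3x)(C₁cos(2x) + C₂sin(2x))
Complex roots r = 3 ± 2i
Applying ICs: C₁ = 0, C₂ = -3/2
Particular solution: y = e^(3x)(-(3/2)sin(2x))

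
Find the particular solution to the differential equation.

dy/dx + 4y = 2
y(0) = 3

General solution: y = 1/2 + Ce^(-4x)
Applying y(0) = 3: C = 3 - 1/2 = 5/2
Particular solution: y = 1/2 + (5/2)e^(-4x)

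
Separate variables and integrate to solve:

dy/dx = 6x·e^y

Separating variables and integrating:
-e^(-y) = 3x² + C

General solution: y = -ln(C - 3x²)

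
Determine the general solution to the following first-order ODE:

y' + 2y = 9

Using integrating factor method:

General solution: y = 9/2 + Ce^(-2x)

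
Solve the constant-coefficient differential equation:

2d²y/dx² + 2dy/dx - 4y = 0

Characteristic equation: 2r² + 2r - 4 = 0
Divide by 2: r² + r - 2 = 0
Roots: r = 1, -2 (distinct real)
General solution: y = C₁e^x + C₂e^(-2x)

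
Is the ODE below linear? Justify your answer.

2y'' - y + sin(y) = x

No. Nonlinear (sin(y) is nonlinear in y)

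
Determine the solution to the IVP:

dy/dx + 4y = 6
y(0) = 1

General solution: y = 3/2 + Ce^(-4x)
Applying y(0) = 1: C = 1 - 3/2 = -1/2
Particular solution: y = 3/2 - (1/2)e^(-4x)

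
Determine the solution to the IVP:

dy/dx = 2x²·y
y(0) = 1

General solution: y = Ce^(2x³/3)
Applying IC y(0) = 1:
Particular solution: y = e^(2x³/3)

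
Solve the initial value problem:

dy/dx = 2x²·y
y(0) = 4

General solution: y = Ce^(2x³/3)
Applying IC y(0) = 4:
Particular solution: y = 4e^(2x³/3)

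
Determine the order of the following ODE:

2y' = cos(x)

The order is 1 (highest derivative is of order 1).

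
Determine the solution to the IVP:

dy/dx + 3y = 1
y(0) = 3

General solution: y = 1/3 + Ce^(-3x)
Applying y(0) = 3: C = 3 - 1/3 = 8/3
Particular solution: y = 1/3 + (8/3)e^(-3x)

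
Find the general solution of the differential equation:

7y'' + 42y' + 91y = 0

Characteristic equation: 7r² + 42r + 91 = 0
Divide by 7: r² + 6r + 13 = 0
Roots: r = -3 ± 2i (complex conjugates)
General solution: y = e^(-3x)(C₁cos(2x) + C₂sin(2x))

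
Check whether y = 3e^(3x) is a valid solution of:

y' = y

Verification:
y = 3e^(3x)
y' = 9e^(3x)
But y = 3e^(3x)
y' ≠ y — the derivative does not match

No, it is not a solution.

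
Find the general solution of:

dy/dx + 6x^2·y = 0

Using integrating factor method:

General solution: y = Ce^(-2x^3)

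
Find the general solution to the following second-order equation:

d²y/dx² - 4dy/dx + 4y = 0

Characteristic equation: r² - 4r + 4 = 0
Factored: (r - 2)² = 0
Repeated root: r = 2
General solution: y = (C₁ + C₂x)e^(2x)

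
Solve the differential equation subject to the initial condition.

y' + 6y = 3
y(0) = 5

General solution: y = 1/2 + Ce^(-6x)
Applying y(0) = 5: C = 5 - 1/2 = 9/2
Particular solution: y = 1/2 + (9/2)e^(-6x)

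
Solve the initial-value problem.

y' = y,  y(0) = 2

General solution: y = Ce^x
Applying IC y(0) = 2:
Particular solution: y = 2e^x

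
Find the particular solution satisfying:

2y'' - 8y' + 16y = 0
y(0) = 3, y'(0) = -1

General solution: y = e^(2x)(C₁cos(2x) + C₂sin(2x))
Complex roots r = 2 ± 2i
Applying ICs: C₁ = 3, C₂ = -7/2
Particular solution: y = e^(2x)(3cos(2x) - (7/2)sin(2x))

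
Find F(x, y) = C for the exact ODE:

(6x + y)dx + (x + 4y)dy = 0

Verify exactness: ∂M/∂y = ∂N/∂x ✓
Find F(x,y) such that ∂F/∂x = M, ∂F/∂y = N
Solution: 3x² + xy + 2y² = C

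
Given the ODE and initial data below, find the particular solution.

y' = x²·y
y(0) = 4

General solution: y = Ce^(x³/3)
Applying IC y(0) = 4:
Particular solution: y = 4e^(x³/3)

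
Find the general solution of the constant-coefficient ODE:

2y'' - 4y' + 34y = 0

Characteristic equation: 2r² - 4r + 34 = 0
Divide by 2: r² - 2r + 17 = 0
Roots: r = 1 ± 4i (complex conjugates)
General solution: y = e^x(C₁cos(4x) + C₂sin(4x))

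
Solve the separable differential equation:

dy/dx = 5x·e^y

Separating variables and integrating:
-e^(-y) = 5x²/2 + C

General solution: y = -ln(C - 5x²/2)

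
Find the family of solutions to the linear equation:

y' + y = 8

Using integrating factor method:

General solution: y = 8 + Ce^(-x)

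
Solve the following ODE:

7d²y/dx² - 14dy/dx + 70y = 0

Characteristic equation: 7r² - 14r + 70 = 0
Divide by 7: r² - 2r + 10 = 0
Roots: r = 1 ± 3i (complex conjugates)
General solution: y = e^x(C₁cos(3x) + C₂sin(3x))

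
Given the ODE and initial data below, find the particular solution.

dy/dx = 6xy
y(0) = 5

General solution: y = Ce^(3x²)
Applying IC y(0) = 5:
Particular solution: y = 5e^(3x²)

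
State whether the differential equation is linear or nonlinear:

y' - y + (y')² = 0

Nonlinear ((y')² term)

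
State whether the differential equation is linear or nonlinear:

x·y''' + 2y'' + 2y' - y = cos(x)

Linear (y and its derivatives appear to the first power only, no products of y terms)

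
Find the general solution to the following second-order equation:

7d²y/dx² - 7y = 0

Characteristic equation: 7r² - 7 = 0
Divide by 7: r² - 1 = 0
Roots: r = 1, -1 (distinct real)
General solution: y = C₁e^x + C₂e^(-x)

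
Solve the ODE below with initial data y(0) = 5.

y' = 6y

General solution: y = Ce^(6x)
Applying IC y(0) = 5:
Particular solution: y = 5e^(6x)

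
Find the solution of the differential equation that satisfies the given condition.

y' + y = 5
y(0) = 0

General solution: y = 5 + Ce^(-x)
Applying y(0) = 0: C = 0 - 5 = -5
Particular solution: y = 5 - 5e^(-x)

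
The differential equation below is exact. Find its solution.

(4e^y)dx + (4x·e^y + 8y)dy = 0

Verify exactness: ∂M/∂y = ∂N/∂x ✓
Find F(x,y) such that ∂F/∂x = M, ∂F/∂y = N
Solution: 4x·e^y + 4y² = C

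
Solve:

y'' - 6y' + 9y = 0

Characteristic equation: r² - 6r + 9 = 0
Factored: (r - 3)² = 0
Repeated root: r = 3
General solution: y = (C₁ + C₂x)e^(3x)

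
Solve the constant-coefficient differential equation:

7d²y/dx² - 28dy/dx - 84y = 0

Characteristic equation: 7r² - 28r - 84 = 0
Divide by 7: r² - 4r - 12 = 0
Roots: r = 6, -2 (distinct real)
General solution: y = C₁e^(6x) + C₂e^(-2x)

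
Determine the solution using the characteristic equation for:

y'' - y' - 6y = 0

Characteristic equation: r² - r - 6 = 0
Roots: r = 3, -2 (distinct real)
General solution: y = C₁e^(3x) + C₂e^(-2x)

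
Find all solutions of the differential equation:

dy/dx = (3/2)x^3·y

Separating variables and integrating:
ln|y| = 3x^4/8 + C

General solution: y = Ce^(3x^4/8)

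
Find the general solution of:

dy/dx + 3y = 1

Using integrating factor method:

General solution: y = 1/3 + Ce^(-3x)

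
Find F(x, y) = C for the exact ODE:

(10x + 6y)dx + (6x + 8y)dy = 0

Verify exactness: ∂M/∂y = ∂N/∂x ✓
Find F(x,y) such that ∂F/∂x = M, ∂F/∂y = N
Solution: 5x² + 6xy + 4y² = C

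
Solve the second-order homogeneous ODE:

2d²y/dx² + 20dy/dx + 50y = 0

Characteristic equation: 2r² + 20r + 50 = 0
Divide by 2: r² + 10r + 25 = 0
Factored: (r + 5)² = 0
Repeated root: r = -5
General solution: y = (C₁ + C₂x)e^(-5x)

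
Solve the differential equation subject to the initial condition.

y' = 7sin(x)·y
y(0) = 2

General solution: y = Ce^(-7cos(x))
Applying IC y(0) = 2:
Particular solution: y = 2e^(7(1-cos(x)))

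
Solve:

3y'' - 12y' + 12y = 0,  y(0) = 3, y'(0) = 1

General solution: y = (C₁ + C₂x)e^(2x)
Repeated root r = 2
Applying ICs: C₁ = 3, C₂ = -5
Particular solution: y = (3 - 5x)e^(2x)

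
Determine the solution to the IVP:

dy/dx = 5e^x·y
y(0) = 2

General solution: y = Ce^(5e^x)
Applying IC y(0) = 2:
Particular solution: y = 2e^(5(e^x - 1))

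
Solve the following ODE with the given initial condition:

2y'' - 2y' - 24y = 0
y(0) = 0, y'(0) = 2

General solution: y = C₁e^(4x) + C₂e^(-3x)
Applying ICs: C₁ = 2/7, C₂ = -2/7
Particular solution: y = (2/7)e^(4x) - (2/7)e^(-3x)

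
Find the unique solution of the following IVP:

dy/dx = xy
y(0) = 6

General solution: y = Ce^(x²/2)
Applying IC y(0) = 6:
Particular solution: y = 6e^(x²/2)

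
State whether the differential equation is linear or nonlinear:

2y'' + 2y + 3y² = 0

Nonlinear (y² term)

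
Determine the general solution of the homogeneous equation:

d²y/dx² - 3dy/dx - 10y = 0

Characteristic equation: r² - 3r - 10 = 0
Roots: r = 5, -2 (distinct real)
General solution: y = C₁e^(5x) + C₂e^(-2x)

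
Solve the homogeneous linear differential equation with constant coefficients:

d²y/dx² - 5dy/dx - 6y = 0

Characteristic equation: r² - 5r - 6 = 0
Roots: r = 6, -1 (distinct real)
General solution: y = C₁e^(6x) + C₂e^(-x)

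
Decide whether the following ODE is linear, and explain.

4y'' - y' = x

Linear (y and its derivatives appear to the first power only, no products of y terms)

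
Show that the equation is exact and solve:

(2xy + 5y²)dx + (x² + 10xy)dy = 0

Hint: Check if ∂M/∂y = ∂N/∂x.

Verify exactness: ∂M/∂y = ∂N/∂x ✓
Find F(x,y) such that ∂F/∂x = M, ∂F/∂y = N
Solution: x²y + 5xy² = C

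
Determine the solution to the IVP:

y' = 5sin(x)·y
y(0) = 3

General solution: y = Ce^(-5cos(x))
Applying IC y(0) = 3:
Particular solution: y = 3e^(5(1-cos(x)))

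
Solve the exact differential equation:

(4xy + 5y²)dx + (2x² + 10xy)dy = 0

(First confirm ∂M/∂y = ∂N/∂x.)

Verify exactness: ∂M/∂y = ∂N/∂x ✓
Find F(x,y) such that ∂F/∂x = M, ∂F/∂y = N
Solution: 2x²y + 5xy² = C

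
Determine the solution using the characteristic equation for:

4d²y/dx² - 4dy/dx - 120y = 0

Characteristic equation: 4r² - 4r - 120 = 0
Divide by 4: r² - r - 30 = 0
Roots: r = 6, -5 (distinct real)
General solution: y = C₁e^(6x) + C₂e^(-5x)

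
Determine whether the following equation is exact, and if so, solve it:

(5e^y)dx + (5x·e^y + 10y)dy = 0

Verify exactness: ∂M/∂y = ∂N/∂x ✓
Find F(x,y) such that ∂F/∂x = M, ∂F/∂y = N
Solution: 5x·e^y + 5y² = C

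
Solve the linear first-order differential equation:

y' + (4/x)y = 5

Using integrating factor method:

General solution: y = x + Cx^(-4)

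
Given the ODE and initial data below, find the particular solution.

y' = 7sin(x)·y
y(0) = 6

General solution: y = Ce^(-7cos(x))
Applying IC y(0) = 6:
Particular solution: y = 6e^(7(1-cos(x)))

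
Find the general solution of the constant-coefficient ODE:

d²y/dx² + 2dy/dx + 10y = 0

Characteristic equation: r² + 2r + 10 = 0
Roots: r = -1 ± 3i (complex conjugates)
General solution: y = e^(-x)(C₁cos(3x) + C₂sin(3x))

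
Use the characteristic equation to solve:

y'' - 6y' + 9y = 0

Characteristic equation: r² - 6r + 9 = 0
Factored: (r - 3)² = 0
Repeated root: r = 3
General solution: y = (C₁ + C₂x)e^(3x)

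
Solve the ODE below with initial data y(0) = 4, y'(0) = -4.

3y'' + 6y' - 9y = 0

General solution: y = C₁e^x + C₂e^(-3x)
Applying ICs: C₁ = 2, C₂ = 2
Particular solution: y = 2e^x + 2e^(-3x)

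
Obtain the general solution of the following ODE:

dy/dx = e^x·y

Separating variables and integrating:
ln|y| = e^x + C

General solution: y = Ce^(e^x)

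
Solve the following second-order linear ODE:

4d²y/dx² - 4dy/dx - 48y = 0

Characteristic equation: 4r² - 4r - 48 = 0
Divide by 4: r² - r - 12 = 0
Roots: r = 4, -3 (distinct real)
General solution: y = C₁e^(4x) + C₂e^(-3x)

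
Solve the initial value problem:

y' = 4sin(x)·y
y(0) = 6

General solution: y = Ce^(-4cos(x))
Applying IC y(0) = 6:
Particular solution: y = 6e^(4(1-cos(x)))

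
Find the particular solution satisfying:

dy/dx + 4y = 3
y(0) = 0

General solution: y = 3/4 + Ce^(-4x)
Applying y(0) = 0: C = 0 - 3/4 = -3/4
Particular solution: y = 3/4 - (3/4)e^(-4x)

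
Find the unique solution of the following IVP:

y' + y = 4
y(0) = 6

General solution: y = 4 + Ce^(-x)
Applying y(0) = 6: C = 6 - 4 = 2
Particular solution: y = 4 + 2e^(-x)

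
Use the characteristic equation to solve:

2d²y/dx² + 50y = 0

Characteristic equation: 2r² + 50 = 0
Divide by 2: r² + 25 = 0
Roots: r = ±5i (complex conjugates)
General solution: y = C₁cos(5x) + C₂sin(5x)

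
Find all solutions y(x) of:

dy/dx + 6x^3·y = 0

Using integrating factor method:

General solution: y = Ce^(-3x^4/2)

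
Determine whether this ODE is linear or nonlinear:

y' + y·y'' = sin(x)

Nonlinear (y·y'' term)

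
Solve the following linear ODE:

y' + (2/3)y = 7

Using integrating factor method:

General solution: y = 21/2 + Ce^(-2x/3)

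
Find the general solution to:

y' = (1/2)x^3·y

Separating variables and integrating:
ln|y| = x^4/8 + C

General solution: y = Ce^(x^4/8)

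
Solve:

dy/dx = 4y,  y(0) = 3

General solution: y = Ce^(4x)
Applying IC y(0) = 3:
Particular solution: y = 3e^(4x)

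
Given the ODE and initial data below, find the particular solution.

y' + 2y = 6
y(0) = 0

General solution: y = 3 + Ce^(-2x)
Applying y(0) = 0: C = 0 - 3 = -3
Particular solution: y = 3 - 3e^(-2x)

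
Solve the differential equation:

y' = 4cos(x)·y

Separating variables and integrating:
ln|y| = 4sin(x) + C

General solution: y = Ce^(4sin(x))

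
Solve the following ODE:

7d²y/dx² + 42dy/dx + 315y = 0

Characteristic equation: 7r² + 42r + 315 = 0
Divide by 7: r² + 6r + 45 = 0
Roots: r = -3 ± 6i (complex conjugates)
General solution: y = e^(-3x)(C₁cos(6x) + C₂sin(6x))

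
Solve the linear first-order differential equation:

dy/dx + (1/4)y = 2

Using integrating factor method:

General solution: y = 8 + Ce^(-x/4)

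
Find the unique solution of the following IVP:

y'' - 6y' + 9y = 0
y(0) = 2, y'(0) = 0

General solution: y = (C₁ + C₂x)e^(3x)
Repeated root r = 3
Applying ICs: C₁ = 2, C₂ = -6
Particular solution: y = (2 - 6x)e^(3x)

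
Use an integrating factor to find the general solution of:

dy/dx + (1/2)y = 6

Using integrating factor method:

General solution: y = 12 + Ce^(-x/2)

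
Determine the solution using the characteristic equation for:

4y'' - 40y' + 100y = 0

Characteristic equation: 4r² - 40r + 100 = 0
Divide by 4: r² - 10r + 25 = 0
Factored: (r - 5)² = 0
Repeated root: r = 5
General solution: y = (C₁ + C₂x)e^(5x)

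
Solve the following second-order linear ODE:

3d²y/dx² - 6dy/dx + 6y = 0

Characteristic equation: 3r² - 6r + 6 = 0
Divide by 3: r² - 2r + 2 = 0
Roots: r = 1 ± i (complex conjugates)
General solution: y = e^x(C₁cos(x) + C₂sin(x))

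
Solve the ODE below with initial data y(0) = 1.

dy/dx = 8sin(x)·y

General solution: y = Ce^(-8cos(x))
Applying IC y(0) = 1:
Particular solution: y = e^(8(1-cos(x)))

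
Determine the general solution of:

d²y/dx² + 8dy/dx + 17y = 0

Characteristic equation: r² + 8r + 17 = 0
Roots: r = -4 ± i (complex conjugates)
General solution: y = e^(-4x)(C₁cos(x) + C₂sin(x))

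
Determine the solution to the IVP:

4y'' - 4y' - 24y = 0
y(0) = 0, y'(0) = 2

General solution: y = C₁e^(3x) + C₂e^(-2x)
Applying ICs: C₁ = 2/5, C₂ = -2/5
Particular solution: y = (2/5)e^(3x) - (2/5)e^(-2x)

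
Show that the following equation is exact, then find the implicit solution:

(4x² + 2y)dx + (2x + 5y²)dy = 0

Verify exactness: ∂M/∂y = ∂N/∂x ✓
Find F(x,y) such that ∂F/∂x = M, ∂F/∂y = N
Solution: 4x³/3 + 2xy + 5y³/3 = C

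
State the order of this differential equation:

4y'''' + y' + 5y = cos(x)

The order is 4 (highest derivative is of order 4).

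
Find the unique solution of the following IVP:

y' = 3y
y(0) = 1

General solution: y = Ce^(3x)
Applying IC y(0) = 1:
Particular solution: y = e^(3x)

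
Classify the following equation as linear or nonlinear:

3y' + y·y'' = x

Nonlinear (y·y'' term)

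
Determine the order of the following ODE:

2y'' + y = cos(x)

The order is 2 (highest derivative is of order 2).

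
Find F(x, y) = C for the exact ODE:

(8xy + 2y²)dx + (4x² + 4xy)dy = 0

Verify exactness: ∂M/∂y = ∂N/∂x ✓
Find F(x,y) such that ∂F/∂x = M, ∂F/∂y = N
Solution: 4x²y + 2xy² = C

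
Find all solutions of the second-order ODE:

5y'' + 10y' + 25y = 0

Characteristic equation: 5r² + 10r + 25 = 0
Divide by 5: r² + 2r + 5 = 0
Roots: r = -1 ± 2i (complex conjugates)
General solution: y = e^(-x)(C₁cos(2x) + C₂sin(2x))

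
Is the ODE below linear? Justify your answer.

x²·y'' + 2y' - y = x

Yes. Linear (y and its derivatives appear to the first power only, no products of y terms)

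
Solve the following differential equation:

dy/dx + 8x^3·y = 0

Using integrating factor method:

General solution: y = Ce^(-2x^4)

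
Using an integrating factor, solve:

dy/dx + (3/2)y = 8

Using integrating factor method:

General solution: y = 16/3 + Ce^(-3x/2)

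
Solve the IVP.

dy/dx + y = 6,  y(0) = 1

General solution: y = 6 + Ce^(-x)
Applying y(0) = 1: C = 1 - 6 = -5
Particular solution: y = 6 - 5e^(-x)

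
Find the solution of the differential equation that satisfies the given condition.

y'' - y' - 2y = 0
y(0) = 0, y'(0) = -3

General solution: y = C₁e^(2x) + C₂e^(-x)
Applying ICs: C₁ = -1, C₂ = 1
Particular solution: y = -e^(2x) + e^(-x)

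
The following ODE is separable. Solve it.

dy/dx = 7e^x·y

Separating variables and integrating:
ln|y| = 7e^x + C

General solution: y = Ce^(7e^x)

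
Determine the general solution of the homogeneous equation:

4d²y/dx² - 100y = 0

Characteristic equation: 4r² - 100 = 0
Divide by 4: r² - 25 = 0
Roots: r = 5, -5 (distinct real)
General solution: y = C₁e^(5x) + C₂e^(-5x)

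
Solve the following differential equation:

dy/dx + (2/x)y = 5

Using integrating factor method:

General solution: y = (5/3)x + Cx^(-2)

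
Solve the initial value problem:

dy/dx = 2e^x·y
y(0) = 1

General solution: y = Ce^(2e^x)
Applying IC y(0) = 1:
Particular solution: y = e^(2(e^x - 1))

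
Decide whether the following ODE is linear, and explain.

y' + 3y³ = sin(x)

Nonlinear (y³ term)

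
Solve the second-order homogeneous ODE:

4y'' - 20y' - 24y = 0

Characteristic equation: 4r² - 20r - 24 = 0
Divide by 4: r² - 5r - 6 = 0
Roots: r = 6, -1 (distinct real)
General solution: y = C₁e^(6x) + C₂e^(-x)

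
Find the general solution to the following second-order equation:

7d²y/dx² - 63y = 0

Characteristic equation: 7r² - 63 = 0
Divide by 7: r² - 9 = 0
Roots: r = 3, -3 (distinct real)
General solution: y = C₁e^(3x) + C₂e^(-3x)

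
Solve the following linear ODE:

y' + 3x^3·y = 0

Using integrating factor method:

General solution: y = Ce^(-3x^4/4)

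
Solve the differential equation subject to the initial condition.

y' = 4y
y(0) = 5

General solution: y = Ce^(4x)
Applying IC y(0) = 5:
Particular solution: y = 5e^(4x)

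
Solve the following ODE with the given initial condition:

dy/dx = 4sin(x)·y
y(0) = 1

General solution: y = Ce^(-4cos(x))
Applying IC y(0) = 1:
Particular solution: y = e^(4(1-cos(x)))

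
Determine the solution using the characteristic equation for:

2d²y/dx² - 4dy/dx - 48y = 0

Characteristic equation: 2r² - 4r - 48 = 0
Divide by 2: r² - 2r - 24 = 0
Roots: r = 6, -4 (distinct real)
General solution: y = C₁e^(6x) + C₂e^(-4x)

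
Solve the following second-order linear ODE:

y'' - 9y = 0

Characteristic equation: r² - 9 = 0
Roots: r = 3, -3 (distinct real)
General solution: y = C₁e^(3x) + C₂e^(-3x)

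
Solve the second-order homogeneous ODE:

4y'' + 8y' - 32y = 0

Characteristic equation: 4r² + 8r - 32 = 0
Divide by 4: r² + 2r - 8 = 0
Roots: r = 2, -4 (distinct real)
General solution: y = C₁e^(2x) + C₂e^(-4x)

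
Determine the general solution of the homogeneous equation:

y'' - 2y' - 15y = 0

Characteristic equation: r² - 2r - 15 = 0
Roots: r = 5, -3 (distinct real)
General solution: y = C₁e^(5x) + C₂e^(-3x)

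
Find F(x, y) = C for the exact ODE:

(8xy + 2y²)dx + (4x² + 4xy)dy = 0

Verify exactness: ∂M/∂y = ∂N/∂x ✓
Find F(x,y) such that ∂F/∂x = M, ∂F/∂y = N
Solution: 4x²y + 2xy² = C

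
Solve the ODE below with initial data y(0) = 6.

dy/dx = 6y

General solution: y = Ce^(6x)
Applying IC y(0) = 6:
Particular solution: y = 6e^(6x)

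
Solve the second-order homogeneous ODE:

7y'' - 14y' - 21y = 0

Characteristic equation: 7r² - 14r - 21 = 0
Divide by 7: r² - 2r - 3 = 0
Roots: r = 3, -1 (distinct real)
General solution: y = C₁e^(3x) + C₂e^(-x)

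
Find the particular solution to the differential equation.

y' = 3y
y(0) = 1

General solution: y = Ce^(3x)
Applying IC y(0) = 1:
Particular solution: y = e^(3x)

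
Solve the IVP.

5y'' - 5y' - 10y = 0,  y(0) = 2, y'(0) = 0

General solution: y = C₁e^(2x) + C₂e^(-x)
Applying ICs: C₁ = 2/3, C₂ = 4/3
Particular solution: y = (2/3)e^(2x) + (4/3)e^(-x)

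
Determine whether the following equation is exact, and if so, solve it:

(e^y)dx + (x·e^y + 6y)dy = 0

Verify exactness: ∂M/∂y = ∂N/∂x ✓
Find F(x,y) such that ∂F/∂x = M, ∂F/∂y = N
Solution: x·e^y + 3y² = C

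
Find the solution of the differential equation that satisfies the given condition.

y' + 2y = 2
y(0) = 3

General solution: y = 1 + Ce^(-2x)
Applying y(0) = 3: C = 3 - 1 = 2
Particular solution: y = 1 + 2e^(-2x)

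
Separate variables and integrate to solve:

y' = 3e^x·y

Separating variables and integrating:
ln|y| = 3e^x + C

General solution: y = Ce^(3e^x)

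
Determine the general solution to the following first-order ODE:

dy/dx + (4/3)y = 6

Using integrating factor method:

General solution: y = 9/2 + Ce^(-4x/3)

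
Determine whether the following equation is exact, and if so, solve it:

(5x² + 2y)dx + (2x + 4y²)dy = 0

Verify exactness: ∂M/∂y = ∂N/∂x ✓
Find F(x,y) such that ∂F/∂x = M, ∂F/∂y = N
Solution: 5x³/3 + 2xy + 4y³/3 = C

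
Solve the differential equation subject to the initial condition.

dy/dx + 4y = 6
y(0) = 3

General solution: y = 3/2 + Ce^(-4x)
Applying y(0) = 3: C = 3 - 3/2 = 3/2
Particular solution: y = 3/2 + (3/2)e^(-4x)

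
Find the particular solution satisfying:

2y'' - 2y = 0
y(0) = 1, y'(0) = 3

General solution: y = C₁e^x + C₂e^(-x)
Applying ICs: C₁ = 2, C₂ = -1
Particular solution: y = 2e^x - e^(-x)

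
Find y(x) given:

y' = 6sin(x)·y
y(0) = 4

General solution: y = Ce^(-6cos(x))
Applying IC y(0) = 4:
Particular solution: y = 4e^(6(1-cos(x)))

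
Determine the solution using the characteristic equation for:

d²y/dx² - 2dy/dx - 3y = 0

Characteristic equation: r² - 2r - 3 = 0
Roots: r = 3, -1 (distinct real)
General solution: y = C₁e^(3x) + C₂e^(-x)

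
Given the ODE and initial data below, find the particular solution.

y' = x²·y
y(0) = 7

General solution: y = Ce^(x³/3)
Applying IC y(0) = 7:
Particular solution: y = 7e^(x³/3)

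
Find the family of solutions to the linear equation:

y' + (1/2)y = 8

Using integrating factor method:

General solution: y = 16 + Ce^(-x/2)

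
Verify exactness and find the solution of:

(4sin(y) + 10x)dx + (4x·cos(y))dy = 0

Verify exactness: ∂M/∂y = ∂N/∂x ✓
Find F(x,y) such that ∂F/∂x = M, ∂F/∂y = N
Solution: 4x·sin(y) + 5x² = C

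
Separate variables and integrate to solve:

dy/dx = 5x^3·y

Separating variables and integrating:
ln|y| = 5x^4/4 + C

General solution: y = Ce^(5x^4/4)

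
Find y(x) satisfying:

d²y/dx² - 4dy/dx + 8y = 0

Characteristic equation: r² - 4r + 8 = 0
Roots: r = 2 ± 2i (complex conjugates)
General solution: y = e^(2x)(C₁cos(2x) + C₂sin(2x))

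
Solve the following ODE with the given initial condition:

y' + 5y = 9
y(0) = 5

General solution: y = 9/5 + Ce^(-5x)
Applying y(0) = 5: C = 5 - 9/5 = 16/5
Particular solution: y = 9/5 + (16/5)e^(-5x)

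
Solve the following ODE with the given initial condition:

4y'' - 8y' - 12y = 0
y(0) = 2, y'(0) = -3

General solution: y = C₁e^(3x) + C₂e^(-x)
Applying ICs: C₁ = -1/4, C₂ = 9/4
Particular solution: y = -(1/4)e^(3x) + (9/4)e^(-x)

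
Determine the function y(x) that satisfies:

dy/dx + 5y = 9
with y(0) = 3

General solution: y = 9/5 + Ce^(-5x)
Applying y(0) = 3: C = 3 - 9/5 = 6/5
Particular solution: y = 9/5 + (6/5)e^(-5x)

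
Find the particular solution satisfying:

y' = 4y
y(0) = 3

General solution: y = Ce^(4x)
Applying IC y(0) = 3:
Particular solution: y = 3e^(4x)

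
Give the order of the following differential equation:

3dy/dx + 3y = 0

The order is 1 (highest derivative is of order 1).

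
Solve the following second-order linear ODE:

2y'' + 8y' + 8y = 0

Characteristic equation: 2r² + 8r + 8 = 0
Divide by 2: r² + 4r + 4 = 0
Factored: (r + 2)² = 0
Repeated root: r = -2
General solution: y = (C₁ + C₂x)e^(-2x)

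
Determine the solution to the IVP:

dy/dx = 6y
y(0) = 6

General solution: y = Ce^(6x)
Applying IC y(0) = 6:
Particular solution: y = 6e^(6x)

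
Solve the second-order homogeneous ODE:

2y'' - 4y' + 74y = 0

Characteristic equation: 2r² - 4r + 74 = 0
Divide by 2: r² - 2r + 37 = 0
Roots: r = 1 ± 6i (complex conjugates)
General solution: y = e^x(C₁cos(6x) + C₂sin(6x))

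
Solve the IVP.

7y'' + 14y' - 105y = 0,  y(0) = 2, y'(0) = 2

General solution: y = C₁e^(3x) + C₂e^(-5x)
Applying ICs: C₁ = 3/2, C₂ = 1/2
Particular solution: y = (3/2)e^(3x) + (1/2)e^(-5x)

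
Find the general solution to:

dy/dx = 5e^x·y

Separating variables and integrating:
ln|y| = 5e^x + C

General solution: y = Ce^(5e^x)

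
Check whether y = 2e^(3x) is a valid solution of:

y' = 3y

Verification:
y = 2e^(3x)
y' = 6e^(3x)
3y = 6e^(3x)
y' = 3y ✓

Yes, it is a solution.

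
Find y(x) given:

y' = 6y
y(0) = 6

General solution: y = Ce^(6x)
Applying IC y(0) = 6:
Particular solution: y = 6e^(6x)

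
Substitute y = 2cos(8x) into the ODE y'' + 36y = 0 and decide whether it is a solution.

Verification:
y'' = -128cos(8x)
y'' + 36y ≠ 0 (frequency mismatch: got 64 instead of 36)

No, it is not a solution.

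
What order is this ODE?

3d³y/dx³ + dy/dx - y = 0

The order is 3 (highest derivative is of order 3).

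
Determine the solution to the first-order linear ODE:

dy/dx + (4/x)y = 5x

Using integrating factor method:

General solution: y = (5/6)x^2 + Cx^(-4)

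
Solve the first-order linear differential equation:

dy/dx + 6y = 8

Using integrating factor method:

General solution: y = 4/3 + Ce^(-6x)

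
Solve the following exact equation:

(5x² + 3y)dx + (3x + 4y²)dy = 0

Verify exactness: ∂M/∂y = ∂N/∂x ✓
Find F(x,y) such that ∂F/∂x = M, ∂F/∂y = N
Solution: 5x³/3 + 3xy + 4y³/3 = C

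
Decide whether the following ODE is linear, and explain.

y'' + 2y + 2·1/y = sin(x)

Nonlinear (1/y term)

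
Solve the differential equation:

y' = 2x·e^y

Separating variables and integrating:
-e^(-y) = x² + C

General solution: y = -ln(C - x²)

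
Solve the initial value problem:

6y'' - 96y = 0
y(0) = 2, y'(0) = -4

General solution: y = C₁e^(4x) + C₂e^(-4x)
Applying ICs: C₁ = 1/2, C₂ = 3/2
Particular solution: y = (1/2)e^(4x) + (3/2)e^(-4x)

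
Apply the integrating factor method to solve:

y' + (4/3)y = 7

Using integrating factor method:

General solution: y = 21/4 + Ce^(-4x/3)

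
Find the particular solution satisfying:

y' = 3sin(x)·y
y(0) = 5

General solution: y = Ce^(-3cos(x))
Applying IC y(0) = 5:
Particular solution: y = 5e^(3(1-cos(x)))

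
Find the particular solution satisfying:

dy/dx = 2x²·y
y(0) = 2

General solution: y = Ce^(2x³/3)
Applying IC y(0) = 2:
Particular solution: y = 2e^(2x³/3)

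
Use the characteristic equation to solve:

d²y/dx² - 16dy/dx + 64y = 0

Characteristic equation: r² - 16r + 64 = 0
Factored: (r - 8)² = 0
Repeated root: r = 8
General solution: y = (C₁ + C₂x)e^(8x)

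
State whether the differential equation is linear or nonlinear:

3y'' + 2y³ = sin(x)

Nonlinear (y³ term)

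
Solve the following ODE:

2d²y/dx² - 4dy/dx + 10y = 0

Characteristic equation: 2r² - 4r + 10 = 0
Divide by 2: r² - 2r + 5 = 0
Roots: r = 1 ± 2i (complex conjugates)
General solution: y = e^x(C₁cos(2x) + C₂sin(2x))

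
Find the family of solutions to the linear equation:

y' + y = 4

Using integrating factor method:

General solution: y = 4 + Ce^(-x)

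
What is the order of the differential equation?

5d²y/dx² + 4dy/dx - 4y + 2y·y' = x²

The order is 2 (highest derivative is of order 2).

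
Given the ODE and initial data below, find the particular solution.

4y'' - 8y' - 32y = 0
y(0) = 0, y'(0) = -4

General solution: y = C₁e^(4x) + C₂e^(-2x)
Applying ICs: C₁ = -2/3, C₂ = 2/3
Particular solution: y = -(2/3)e^(4x) + (2/3)e^(-2x)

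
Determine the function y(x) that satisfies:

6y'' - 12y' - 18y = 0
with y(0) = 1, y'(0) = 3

General solution: y = C₁e^(3x) + C₂e^(-x)
Applying ICs: C₁ = 1, C₂ = 0
Particular solution: y = e^(3x)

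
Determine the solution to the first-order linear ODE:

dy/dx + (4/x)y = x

Using integrating factor method:

General solution: y = (1/6)x^2 + Cx^(-4)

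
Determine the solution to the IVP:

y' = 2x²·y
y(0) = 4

General solution: y = Ce^(2x³/3)
Applying IC y(0) = 4:
Particular solution: y = 4e^(2x³/3)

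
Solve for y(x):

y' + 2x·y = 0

Using integrating factor method:

General solution: y = Ce^(-x^2)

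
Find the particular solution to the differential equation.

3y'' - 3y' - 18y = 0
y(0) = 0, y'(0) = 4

General solution: y = C₁e^(3x) + C₂e^(-2x)
Applying ICs: C₁ = 4/5, C₂ = -4/5
Particular solution: y = (4/5)e^(3x) - (4/5)e^(-2x)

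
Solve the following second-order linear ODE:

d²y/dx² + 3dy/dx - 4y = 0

Characteristic equation: r² + 3r - 4 = 0
Roots: r = 1, -4 (distinct real)
General solution: y = C₁e^x + C₂e^(-4x)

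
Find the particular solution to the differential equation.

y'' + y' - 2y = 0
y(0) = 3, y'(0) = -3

General solution: y = C₁e^x + C₂e^(-2x)
Applying ICs: C₁ = 1, C₂ = 2
Particular solution: y = e^x + 2e^(-2x)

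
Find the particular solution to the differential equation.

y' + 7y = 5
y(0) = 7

General solution: y = 5/7 + Ce^(-7x)
Applying y(0) = 7: C = 7 - 5/7 = 44/7
Particular solution: y = 5/7 + (44/7)e^(-7x)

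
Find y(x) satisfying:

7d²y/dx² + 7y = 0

Characteristic equation: 7r² + 7 = 0
Divide by 7: r² + 1 = 0
Roots: r = ±i (complex conjugates)
General solution: y = C₁cos(x) + C₂sin(x)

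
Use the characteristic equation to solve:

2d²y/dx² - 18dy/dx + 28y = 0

Characteristic equation: 2r² - 18r + 28 = 0
Divide by 2: r² - 9r + 14 = 0
Roots: r = 2, 7 (distinct real)
General solution: y = C₁e^(2x) + C₂e^(7x)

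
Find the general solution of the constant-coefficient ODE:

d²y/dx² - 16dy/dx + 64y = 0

Characteristic equation: r² - 16r + 64 = 0
Factored: (r - 8)² = 0
Repeated root: r = 8
General solution: y = (C₁ + C₂x)e^(8x)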